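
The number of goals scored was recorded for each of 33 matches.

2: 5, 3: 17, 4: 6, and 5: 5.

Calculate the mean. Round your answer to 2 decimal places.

3.33

Values: 2, 3, 4, 5
Σfx = 5×2 + 17×3 + 6×4 + 5×5 = 110
n = Σf = 33
Mean = 110 / 33 = 3.3333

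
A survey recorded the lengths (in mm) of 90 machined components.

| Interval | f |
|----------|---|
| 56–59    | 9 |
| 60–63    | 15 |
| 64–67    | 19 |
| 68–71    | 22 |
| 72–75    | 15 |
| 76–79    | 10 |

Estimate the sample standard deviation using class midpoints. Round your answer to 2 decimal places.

Midpoints: 57.5, 61.5, 65.5, 69.5, 73.5, 77.5
n = 90, Σfm = 6091, mean = 67.6778
Σfm² = 415366.5
Σf(m − x̄)² = Σfm² − (Σfm)²/n = 415366.5 − 6091²/90 = 3141.1556
Sample variance = 3141.1556 / 89 = 35.2939
Standard deviation = √35.2939 = 5.9409

5.94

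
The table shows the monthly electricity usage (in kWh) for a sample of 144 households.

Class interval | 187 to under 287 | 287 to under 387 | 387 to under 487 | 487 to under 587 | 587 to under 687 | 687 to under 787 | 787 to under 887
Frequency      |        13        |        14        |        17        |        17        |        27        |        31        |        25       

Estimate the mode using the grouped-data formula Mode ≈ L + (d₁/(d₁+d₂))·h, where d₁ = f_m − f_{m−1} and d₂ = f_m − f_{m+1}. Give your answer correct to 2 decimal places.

Modal class: 687 to under 787 (highest frequency 31).
d₁ = 31 − 27 = 4, d₂ = 31 − 25 = 6
Mode ≈ 687 + (4/(4+6)) × 100 = 687 + 40.0000 = 727.0000

727.00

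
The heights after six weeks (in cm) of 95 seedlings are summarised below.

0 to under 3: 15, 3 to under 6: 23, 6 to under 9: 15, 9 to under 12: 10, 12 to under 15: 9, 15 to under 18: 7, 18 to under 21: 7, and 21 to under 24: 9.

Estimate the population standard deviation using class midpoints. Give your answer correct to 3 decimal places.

6.736

Midpoints: 1.5, 4.5, 7.5, 10.5, 13.5, 16.5, 19.5, 22.5
n = 95, Σfm = 919.5, mean = 9.6789
Σfm² = 13209.75
Σf(m − x̄)² = Σfm² − (Σfm)²/n = 13209.75 − 919.5²/95 = 4309.9579
Population variance = 4309.9579 / 95 = 45.3680
Standard deviation = √45.3680 = 6.7356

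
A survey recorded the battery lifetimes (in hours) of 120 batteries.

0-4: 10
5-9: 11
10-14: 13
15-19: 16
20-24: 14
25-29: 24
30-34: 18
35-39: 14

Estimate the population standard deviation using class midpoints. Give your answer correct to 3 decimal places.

10.681

Midpoints: 2, 7, 12, 17, 22, 27, 32, 37
n = 120, Σfm = 2575, mean = 21.4583
Σfm² = 68945
Σf(m − x̄)² = Σfm² − (Σfm)²/n = 68945 − 2575²/120 = 13689.7917
Population variance = 13689.7917 / 120 = 114.0816
Standard deviation = √114.0816 = 10.6809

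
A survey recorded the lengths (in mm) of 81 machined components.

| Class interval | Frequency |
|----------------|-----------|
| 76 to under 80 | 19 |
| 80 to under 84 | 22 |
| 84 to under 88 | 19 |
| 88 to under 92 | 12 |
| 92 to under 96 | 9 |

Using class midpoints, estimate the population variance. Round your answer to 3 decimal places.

26.645

Midpoints: 78, 82, 86, 90, 94
n = 81, Σfm = 6846, mean = 84.5185
Σfm² = 580772
Σf(m − x̄)² = Σfm² − (Σfm)²/n = 580772 − 6846²/81 = 2158.2222
Population variance = 2158.2222 / 81 = 26.6447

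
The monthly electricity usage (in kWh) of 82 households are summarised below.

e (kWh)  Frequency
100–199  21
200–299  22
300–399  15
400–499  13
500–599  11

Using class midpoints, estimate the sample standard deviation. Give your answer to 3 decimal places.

Midpoints: 149.5, 249.5, 349.5, 449.5, 549.5
n = 82, Σfm = 25759, mean = 314.1341
Σfm² = 9619220.5
Σf(m − x̄)² = Σfm² − (Σfm)²/n = 9619220.5 − 25759²/82 = 1527439.0244
Sample variance = 1527439.0244 / 81 = 18857.2719
Standard deviation = √18857.2719 = 137.3218

137.322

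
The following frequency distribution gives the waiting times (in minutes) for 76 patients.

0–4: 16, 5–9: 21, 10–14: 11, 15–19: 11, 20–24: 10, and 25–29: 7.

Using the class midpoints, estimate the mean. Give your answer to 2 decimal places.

Midpoints: 2, 7, 12, 17, 22, 27
Σfm = 16×2 + 21×7 + 11×12 + 11×17 + 10×22 + 7×27 = 907
n = Σf = 76
Mean = 907 / 76 = 11.9342

11.93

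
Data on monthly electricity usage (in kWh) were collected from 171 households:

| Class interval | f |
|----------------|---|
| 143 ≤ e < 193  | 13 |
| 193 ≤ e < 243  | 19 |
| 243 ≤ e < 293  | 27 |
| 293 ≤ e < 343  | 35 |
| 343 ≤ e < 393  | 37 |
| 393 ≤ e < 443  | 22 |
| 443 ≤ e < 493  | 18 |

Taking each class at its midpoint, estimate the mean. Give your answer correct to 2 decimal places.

Midpoints: 168, 218, 268, 318, 368, 418, 468
Σfm = 13×168 + 19×218 + 27×268 + 35×318 + 37×368 + 22×418 + 18×468 = 55928
n = Σf = 171
Mean = 55928 / 171 = 327.0643

327.06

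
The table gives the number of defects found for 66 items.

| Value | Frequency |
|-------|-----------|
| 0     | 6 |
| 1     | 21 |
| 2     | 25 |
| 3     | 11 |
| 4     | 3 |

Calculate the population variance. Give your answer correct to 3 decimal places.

Values: 0, 1, 2, 3, 4
n = 66, Σfx = 116, mean = 1.7576
Σfx² = 268
Σf(x − x̄)² = Σfx² − (Σfx)²/n = 268 − 116²/66 = 64.1212
Population variance = 64.1212 / 66 = 0.9715

0.972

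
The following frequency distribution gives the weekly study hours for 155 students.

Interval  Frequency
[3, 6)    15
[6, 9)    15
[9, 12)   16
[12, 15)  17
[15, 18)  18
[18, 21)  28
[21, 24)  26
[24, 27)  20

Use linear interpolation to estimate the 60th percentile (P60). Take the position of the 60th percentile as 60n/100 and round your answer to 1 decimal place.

19.3

Cumulative frequencies: 15, 30, 46, 63, 81, 109, 135, 155
n = 155; position = 60n/100 = 93.
This falls in the class [18, 21): L = 18, F = 81, f = 28, h = 3.
60th percentile ≈ 18 + ((93 − 81) / 28) × 3 = 19.2857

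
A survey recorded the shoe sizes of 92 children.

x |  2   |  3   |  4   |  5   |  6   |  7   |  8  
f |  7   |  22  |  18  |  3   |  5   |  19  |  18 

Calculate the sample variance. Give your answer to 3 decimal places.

Values: 2, 3, 4, 5, 6, 7, 8
n = 92, Σfx = 474, mean = 5.1522
Σfx² = 2852
Σf(x − x̄)² = Σfx² − (Σfx)²/n = 2852 − 474²/92 = 409.8696
Sample variance = 409.8696 / 91 = 4.5041

4.504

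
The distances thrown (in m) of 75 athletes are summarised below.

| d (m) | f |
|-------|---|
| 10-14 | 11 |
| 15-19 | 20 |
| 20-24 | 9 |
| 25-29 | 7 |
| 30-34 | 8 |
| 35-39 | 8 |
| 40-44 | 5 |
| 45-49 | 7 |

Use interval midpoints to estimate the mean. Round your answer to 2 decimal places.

Midpoints: 12, 17, 22, 27, 32, 37, 42, 47
Σfm = 11×12 + 20×17 + 9×22 + 7×27 + 8×32 + 8×37 + 5×42 + 7×47 = 1950
n = Σf = 75
Mean = 1950 / 75 = 26.0000

26.00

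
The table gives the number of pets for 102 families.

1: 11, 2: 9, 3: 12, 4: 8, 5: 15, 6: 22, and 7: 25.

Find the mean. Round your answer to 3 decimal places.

4.696

Values: 1, 2, 3, 4, 5, 6, 7
Σfx = 11×1 + 9×2 + 12×3 + 8×4 + 15×5 + 22×6 + 25×7 = 479
n = Σf = 102
Mean = 479 / 102 = 4.6961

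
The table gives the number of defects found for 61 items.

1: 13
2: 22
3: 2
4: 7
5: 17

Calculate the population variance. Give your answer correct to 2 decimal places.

2.43

Values: 1, 2, 3, 4, 5
n = 61, Σfx = 176, mean = 2.8852
Σfx² = 656
Σf(x − x̄)² = Σfx² − (Σfx)²/n = 656 − 176²/61 = 148.1967
Population variance = 148.1967 / 61 = 2.4295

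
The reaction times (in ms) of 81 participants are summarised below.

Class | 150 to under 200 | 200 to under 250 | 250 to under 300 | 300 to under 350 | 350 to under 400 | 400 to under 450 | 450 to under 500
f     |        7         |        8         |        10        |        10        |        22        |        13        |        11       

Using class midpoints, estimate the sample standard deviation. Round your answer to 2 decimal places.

Midpoints: 175, 225, 275, 325, 375, 425, 475
n = 81, Σfm = 28025, mean = 345.9877
Σfm² = 10355625
Σf(m − x̄)² = Σfm² − (Σfm)²/n = 10355625 − 28025²/81 = 659320.9877
Sample variance = 659320.9877 / 80 = 8241.5123
Standard deviation = √8241.5123 = 90.7828

90.78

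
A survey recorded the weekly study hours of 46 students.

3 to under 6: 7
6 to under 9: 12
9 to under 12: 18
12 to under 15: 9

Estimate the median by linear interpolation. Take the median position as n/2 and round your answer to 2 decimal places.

Cumulative frequencies: 7, 19, 37, 46
n = 46; position = n/2 = 23.
This falls in the class 9 to under 12: L = 9, F = 19, f = 18, h = 3.
Median ≈ 9 + ((23 − 19) / 18) × 3 = 9.6667

9.67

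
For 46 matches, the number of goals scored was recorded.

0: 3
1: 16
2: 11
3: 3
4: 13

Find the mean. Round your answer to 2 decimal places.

2.15

Values: 0, 1, 2, 3, 4
Σfx = 3×0 + 16×1 + 11×2 + 3×3 + 13×4 = 99
n = Σf = 46
Mean = 99 / 46 = 2.1522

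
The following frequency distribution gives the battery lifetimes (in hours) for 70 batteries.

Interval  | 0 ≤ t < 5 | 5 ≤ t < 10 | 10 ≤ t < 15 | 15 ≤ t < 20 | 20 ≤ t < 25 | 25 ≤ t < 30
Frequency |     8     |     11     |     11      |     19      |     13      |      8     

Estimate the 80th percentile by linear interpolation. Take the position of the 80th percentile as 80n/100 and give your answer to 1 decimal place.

Cumulative frequencies: 8, 19, 30, 49, 62, 70
n = 70; position = 80n/100 = 56.
This falls in the class 20 ≤ t < 25: L = 20, F = 49, f = 13, h = 5.
80th percentile ≈ 20 + ((56 − 49) / 13) × 5 = 22.6923

22.7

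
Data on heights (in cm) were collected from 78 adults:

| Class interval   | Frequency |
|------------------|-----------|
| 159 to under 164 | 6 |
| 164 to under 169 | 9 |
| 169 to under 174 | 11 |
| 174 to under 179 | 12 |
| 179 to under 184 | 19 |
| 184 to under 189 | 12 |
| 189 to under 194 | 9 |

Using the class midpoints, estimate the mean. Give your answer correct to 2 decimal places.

Midpoints: 161.5, 166.5, 171.5, 176.5, 181.5, 186.5, 191.5
Σfm = 6×161.5 + 9×166.5 + 11×171.5 + 12×176.5 + 19×181.5 + 12×186.5 + 9×191.5 = 13882
n = Σf = 78
Mean = 13882 / 78 = 177.9744

177.97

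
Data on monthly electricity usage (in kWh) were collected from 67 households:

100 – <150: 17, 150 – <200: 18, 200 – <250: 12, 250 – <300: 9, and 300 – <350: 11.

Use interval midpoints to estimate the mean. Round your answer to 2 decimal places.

Midpoints: 125, 175, 225, 275, 325
Σfm = 17×125 + 18×175 + 12×225 + 9×275 + 11×325 = 14025
n = Σf = 67
Mean = 14025 / 67 = 209.3284

209.33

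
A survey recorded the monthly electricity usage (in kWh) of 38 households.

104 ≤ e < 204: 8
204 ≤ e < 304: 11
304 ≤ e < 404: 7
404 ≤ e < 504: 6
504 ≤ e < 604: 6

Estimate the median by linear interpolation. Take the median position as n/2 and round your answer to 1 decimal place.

Cumulative frequencies: 8, 19, 26, 32, 38
n = 38; position = n/2 = 19.
This falls in the class 204 ≤ e < 304: L = 204, F = 8, f = 11, h = 100.
Median ≈ 204 + ((19 − 8) / 11) × 100 = 304.0000

304.0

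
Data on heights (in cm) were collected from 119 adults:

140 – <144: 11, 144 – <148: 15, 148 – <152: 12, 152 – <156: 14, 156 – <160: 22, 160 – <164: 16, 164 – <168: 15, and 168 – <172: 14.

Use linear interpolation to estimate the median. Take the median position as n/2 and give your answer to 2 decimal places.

Cumulative frequencies: 11, 26, 38, 52, 74, 90, 105, 119
n = 119; position = n/2 = 59.5.
This falls in the class 156 – <160: L = 156, F = 52, f = 22, h = 4.
Median ≈ 156 + ((59.5 − 52) / 22) × 4 = 157.3636

157.36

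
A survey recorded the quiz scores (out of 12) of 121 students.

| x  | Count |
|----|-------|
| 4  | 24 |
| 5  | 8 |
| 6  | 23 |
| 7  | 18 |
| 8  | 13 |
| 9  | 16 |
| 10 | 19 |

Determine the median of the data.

7

Cumulative frequencies: 24, 32, 55, 73, 86, 102, 121
n = 121, so the median is the value in position (n+1)/2 = 61.
Position 61 falls at value 7.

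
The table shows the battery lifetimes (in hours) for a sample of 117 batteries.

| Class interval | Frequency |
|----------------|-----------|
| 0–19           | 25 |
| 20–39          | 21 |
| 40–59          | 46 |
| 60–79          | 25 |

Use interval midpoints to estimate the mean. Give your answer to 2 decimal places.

Midpoints: 9.5, 29.5, 49.5, 69.5
Σfm = 25×9.5 + 21×29.5 + 46×49.5 + 25×69.5 = 4871.5
n = Σf = 117
Mean = 4871.5 / 117 = 41.6368

41.64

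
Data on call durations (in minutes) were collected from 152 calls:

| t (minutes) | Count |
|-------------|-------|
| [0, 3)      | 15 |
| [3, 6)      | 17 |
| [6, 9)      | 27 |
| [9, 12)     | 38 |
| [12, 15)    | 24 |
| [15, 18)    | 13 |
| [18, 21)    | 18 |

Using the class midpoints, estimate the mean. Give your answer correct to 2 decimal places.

10.46

Midpoints: 1.5, 4.5, 7.5, 10.5, 13.5, 16.5, 19.5
Σfm = 15×1.5 + 17×4.5 + 27×7.5 + 38×10.5 + 24×13.5 + 13×16.5 + 18×19.5 = 1590
n = Σf = 152
Mean = 1590 / 152 = 10.4605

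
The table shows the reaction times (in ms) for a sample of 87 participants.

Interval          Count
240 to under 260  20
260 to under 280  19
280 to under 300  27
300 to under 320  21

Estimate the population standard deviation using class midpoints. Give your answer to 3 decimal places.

Midpoints: 250, 270, 290, 310
n = 87, Σfm = 24470, mean = 281.2644
Σfm² = 6923900
Σf(m − x̄)² = Σfm² − (Σfm)²/n = 6923900 − 24470²/87 = 41360.9195
Population variance = 41360.9195 / 87 = 475.4129
Standard deviation = √475.4129 = 21.8040

21.804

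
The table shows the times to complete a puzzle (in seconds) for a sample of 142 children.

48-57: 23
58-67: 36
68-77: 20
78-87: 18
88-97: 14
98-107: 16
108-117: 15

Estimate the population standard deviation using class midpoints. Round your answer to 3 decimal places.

Midpoints: 52.5, 62.5, 72.5, 82.5, 92.5, 102.5, 112.5
n = 142, Σfm = 11015, mean = 77.5704
Σfm² = 909387.5
Σf(m − x̄)² = Σfm² − (Σfm)²/n = 909387.5 − 11015²/142 = 54949.2958
Population variance = 54949.2958 / 142 = 386.9669
Standard deviation = √386.9669 = 19.6715

19.671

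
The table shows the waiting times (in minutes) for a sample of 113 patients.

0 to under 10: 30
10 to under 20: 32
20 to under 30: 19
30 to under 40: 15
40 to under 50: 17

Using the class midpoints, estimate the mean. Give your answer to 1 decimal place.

Midpoints: 5, 15, 25, 35, 45
Σfm = 30×5 + 32×15 + 19×25 + 15×35 + 17×45 = 2395
n = Σf = 113
Mean = 2395 / 113 = 21.1947

21.2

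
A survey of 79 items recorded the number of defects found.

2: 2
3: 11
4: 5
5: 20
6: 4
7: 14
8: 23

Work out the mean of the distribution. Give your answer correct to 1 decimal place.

5.9

Values: 2, 3, 4, 5, 6, 7, 8
Σfx = 2×2 + 11×3 + 5×4 + 20×5 + 4×6 + 14×7 + 23×8 = 463
n = Σf = 79
Mean = 463 / 79 = 5.8608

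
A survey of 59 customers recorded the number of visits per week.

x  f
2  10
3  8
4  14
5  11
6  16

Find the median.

Cumulative frequencies: 10, 18, 32, 43, 59
n = 59, so the median is the value in position (n+1)/2 = 30.
Position 30 falls at value 4.

4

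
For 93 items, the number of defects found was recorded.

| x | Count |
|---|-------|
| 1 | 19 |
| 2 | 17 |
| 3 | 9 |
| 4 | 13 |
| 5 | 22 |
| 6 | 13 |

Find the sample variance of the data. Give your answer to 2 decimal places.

Values: 1, 2, 3, 4, 5, 6
n = 93, Σfx = 320, mean = 3.4409
Σfx² = 1394
Σf(x − x̄)² = Σfx² − (Σfx)²/n = 1394 − 320²/93 = 292.9247
Sample variance = 292.9247 / 92 = 3.1840

3.18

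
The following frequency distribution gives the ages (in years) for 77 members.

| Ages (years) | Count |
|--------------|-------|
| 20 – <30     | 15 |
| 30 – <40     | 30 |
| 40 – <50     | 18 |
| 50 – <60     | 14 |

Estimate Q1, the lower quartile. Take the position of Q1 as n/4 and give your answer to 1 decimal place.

Cumulative frequencies: 15, 45, 63, 77
n = 77; position = n/4 = 19.25.
This falls in the class 30 – <40: L = 30, F = 15, f = 30, h = 10.
Lower quartile ≈ 30 + ((19.25 − 15) / 30) × 10 = 31.4167

31.4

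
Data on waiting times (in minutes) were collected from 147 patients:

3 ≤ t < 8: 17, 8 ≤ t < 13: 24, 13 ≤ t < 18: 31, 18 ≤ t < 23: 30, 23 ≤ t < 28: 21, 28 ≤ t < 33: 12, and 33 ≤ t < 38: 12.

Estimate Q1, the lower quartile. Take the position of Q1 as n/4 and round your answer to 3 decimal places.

12.115

Cumulative frequencies: 17, 41, 72, 102, 123, 135, 147
n = 147; position = n/4 = 36.75.
This falls in the class 8 ≤ t < 13: L = 8, F = 17, f = 24, h = 5.
Lower quartile ≈ 8 + ((36.75 − 17) / 24) × 5 = 12.1146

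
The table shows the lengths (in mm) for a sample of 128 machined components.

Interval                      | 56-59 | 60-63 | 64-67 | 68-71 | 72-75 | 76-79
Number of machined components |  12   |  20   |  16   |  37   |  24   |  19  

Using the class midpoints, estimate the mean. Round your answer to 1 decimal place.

68.6

Midpoints: 57.5, 61.5, 65.5, 69.5, 73.5, 77.5
Σfm = 12×57.5 + 20×61.5 + 16×65.5 + 37×69.5 + 24×73.5 + 19×77.5 = 8776
n = Σf = 128
Mean = 8776 / 128 = 68.5625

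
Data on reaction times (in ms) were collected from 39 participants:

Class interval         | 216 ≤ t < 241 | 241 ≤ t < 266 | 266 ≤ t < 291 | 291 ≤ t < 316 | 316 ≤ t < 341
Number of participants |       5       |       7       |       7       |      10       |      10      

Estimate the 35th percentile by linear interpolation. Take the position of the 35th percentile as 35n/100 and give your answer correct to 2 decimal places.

Cumulative frequencies: 5, 12, 19, 29, 39
n = 39; position = 35n/100 = 13.65.
This falls in the class 266 ≤ t < 291: L = 266, F = 12, f = 7, h = 25.
35th percentile ≈ 266 + ((13.65 − 12) / 7) × 25 = 271.8929

271.89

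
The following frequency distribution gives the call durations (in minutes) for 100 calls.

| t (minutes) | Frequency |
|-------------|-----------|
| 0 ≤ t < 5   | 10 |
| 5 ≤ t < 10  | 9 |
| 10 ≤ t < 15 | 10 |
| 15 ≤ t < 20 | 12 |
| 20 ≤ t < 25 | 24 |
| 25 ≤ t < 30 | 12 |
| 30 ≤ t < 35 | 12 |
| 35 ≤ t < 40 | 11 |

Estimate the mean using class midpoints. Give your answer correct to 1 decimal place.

Midpoints: 2.5, 7.5, 12.5, 17.5, 22.5, 27.5, 32.5, 37.5
Σfm = 10×2.5 + 9×7.5 + 10×12.5 + 12×17.5 + 24×22.5 + 12×27.5 + 12×32.5 + 11×37.5 = 2100
n = Σf = 100
Mean = 2100 / 100 = 21.0000

21.0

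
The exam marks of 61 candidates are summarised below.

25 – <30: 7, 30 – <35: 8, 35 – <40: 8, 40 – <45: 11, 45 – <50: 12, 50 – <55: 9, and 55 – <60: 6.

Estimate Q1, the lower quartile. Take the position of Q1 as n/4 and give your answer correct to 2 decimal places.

Cumulative frequencies: 7, 15, 23, 34, 46, 55, 61
n = 61; position = n/4 = 15.25.
This falls in the class 35 – <40: L = 35, F = 15, f = 8, h = 5.
Lower quartile ≈ 35 + ((15.25 − 15) / 8) × 5 = 35.1562

35.16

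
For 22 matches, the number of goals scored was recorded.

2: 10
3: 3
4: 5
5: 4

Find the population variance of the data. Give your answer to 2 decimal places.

1.39

Values: 2, 3, 4, 5
n = 22, Σfx = 69, mean = 3.1364
Σfx² = 247
Σf(x − x̄)² = Σfx² − (Σfx)²/n = 247 − 69²/22 = 30.5909
Population variance = 30.5909 / 22 = 1.3905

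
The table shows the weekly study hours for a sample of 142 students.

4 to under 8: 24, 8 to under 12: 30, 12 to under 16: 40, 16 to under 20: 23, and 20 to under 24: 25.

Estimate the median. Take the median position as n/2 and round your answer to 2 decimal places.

13.70

Cumulative frequencies: 24, 54, 94, 117, 142
n = 142; position = n/2 = 71.
This falls in the class 12 to under 16: L = 12, F = 54, f = 40, h = 4.
Median ≈ 12 + ((71 − 54) / 40) × 4 = 13.7000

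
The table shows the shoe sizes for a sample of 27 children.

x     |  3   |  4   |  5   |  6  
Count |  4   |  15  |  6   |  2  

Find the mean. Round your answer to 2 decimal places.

Values: 3, 4, 5, 6
Σfx = 4×3 + 15×4 + 6×5 + 2×6 = 114
n = Σf = 27
Mean = 114 / 27 = 4.2222

4.22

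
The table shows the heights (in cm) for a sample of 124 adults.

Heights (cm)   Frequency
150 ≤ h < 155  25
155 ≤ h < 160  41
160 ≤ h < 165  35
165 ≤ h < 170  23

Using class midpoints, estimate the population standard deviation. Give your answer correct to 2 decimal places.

Midpoints: 152.5, 157.5, 162.5, 167.5
n = 124, Σfm = 19810, mean = 159.7581
Σfm² = 3167975
Σf(m − x̄)² = Σfm² − (Σfm)²/n = 3167975 − 19810²/124 = 3167.7419
Population variance = 3167.7419 / 124 = 25.5463
Standard deviation = √25.5463 = 5.0543

5.05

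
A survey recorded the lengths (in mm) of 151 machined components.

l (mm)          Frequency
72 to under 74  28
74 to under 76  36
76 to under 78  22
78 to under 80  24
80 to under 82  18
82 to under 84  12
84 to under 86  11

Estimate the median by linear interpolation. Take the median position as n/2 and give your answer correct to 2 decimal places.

77.05

Cumulative frequencies: 28, 64, 86, 110, 128, 140, 151
n = 151; position = n/2 = 75.5.
This falls in the class 76 to under 78: L = 76, F = 64, f = 22, h = 2.
Median ≈ 76 + ((75.5 − 64) / 22) × 2 = 77.0455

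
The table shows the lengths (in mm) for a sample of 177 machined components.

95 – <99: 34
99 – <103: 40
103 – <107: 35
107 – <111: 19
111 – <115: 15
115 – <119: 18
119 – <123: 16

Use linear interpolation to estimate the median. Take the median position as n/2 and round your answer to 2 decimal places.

Cumulative frequencies: 34, 74, 109, 128, 143, 161, 177
n = 177; position = n/2 = 88.5.
This falls in the class 103 – <107: L = 103, F = 74, f = 35, h = 4.
Median ≈ 103 + ((88.5 − 74) / 35) × 4 = 104.6571

104.66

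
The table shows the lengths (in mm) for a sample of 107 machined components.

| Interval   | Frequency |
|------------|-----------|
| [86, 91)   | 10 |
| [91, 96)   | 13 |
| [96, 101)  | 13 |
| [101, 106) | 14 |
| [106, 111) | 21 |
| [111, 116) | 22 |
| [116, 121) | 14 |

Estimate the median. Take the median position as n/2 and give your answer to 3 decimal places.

Cumulative frequencies: 10, 23, 36, 50, 71, 93, 107
n = 107; position = n/2 = 53.5.
This falls in the class [106, 111): L = 106, F = 50, f = 21, h = 5.
Median ≈ 106 + ((53.5 − 50) / 21) × 5 = 106.8333

106.833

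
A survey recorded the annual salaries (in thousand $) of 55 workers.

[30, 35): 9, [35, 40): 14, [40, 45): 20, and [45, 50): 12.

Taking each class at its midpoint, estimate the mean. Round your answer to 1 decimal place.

Midpoints: 32.5, 37.5, 42.5, 47.5
Σfm = 9×32.5 + 14×37.5 + 20×42.5 + 12×47.5 = 2237.5
n = Σf = 55
Mean = 2237.5 / 55 = 40.6818

40.7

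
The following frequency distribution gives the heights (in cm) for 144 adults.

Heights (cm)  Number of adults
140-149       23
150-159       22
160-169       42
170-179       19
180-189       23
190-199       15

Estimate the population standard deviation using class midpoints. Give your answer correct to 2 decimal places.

Midpoints: 144.5, 154.5, 164.5, 174.5, 184.5, 194.5
n = 144, Σfm = 24108, mean = 167.4167
Σfm² = 4070856
Σf(m − x̄)² = Σfm² − (Σfm)²/n = 4070856 − 24108²/144 = 34775.0000
Population variance = 34775.0000 / 144 = 241.4931
Standard deviation = √241.4931 = 15.5400

15.54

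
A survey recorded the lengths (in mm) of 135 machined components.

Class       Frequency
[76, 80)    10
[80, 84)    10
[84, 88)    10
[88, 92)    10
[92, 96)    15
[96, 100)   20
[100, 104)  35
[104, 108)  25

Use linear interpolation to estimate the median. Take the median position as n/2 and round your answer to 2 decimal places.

98.50

Cumulative frequencies: 10, 20, 30, 40, 55, 75, 110, 135
n = 135; position = n/2 = 67.5.
This falls in the class [96, 100): L = 96, F = 55, f = 20, h = 4.
Median ≈ 96 + ((67.5 − 55) / 20) × 4 = 98.5000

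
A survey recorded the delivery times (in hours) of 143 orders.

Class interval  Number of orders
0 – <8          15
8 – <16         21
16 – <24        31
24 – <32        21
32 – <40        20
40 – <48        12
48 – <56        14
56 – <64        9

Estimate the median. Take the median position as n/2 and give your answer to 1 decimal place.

25.7

Cumulative frequencies: 15, 36, 67, 88, 108, 120, 134, 143
n = 143; position = n/2 = 71.5.
This falls in the class 24 – <32: L = 24, F = 67, f = 21, h = 8.
Median ≈ 24 + ((71.5 − 67) / 21) × 8 = 25.7143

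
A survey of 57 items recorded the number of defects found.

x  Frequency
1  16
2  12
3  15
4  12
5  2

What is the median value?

Cumulative frequencies: 16, 28, 43, 55, 57
n = 57, so the median is the value in position (n+1)/2 = 29.
Position 29 falls at value 3.

3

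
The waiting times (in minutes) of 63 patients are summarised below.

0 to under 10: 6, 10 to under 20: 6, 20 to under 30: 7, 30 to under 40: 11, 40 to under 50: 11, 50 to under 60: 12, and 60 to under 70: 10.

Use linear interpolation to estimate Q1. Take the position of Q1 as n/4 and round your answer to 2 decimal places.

Cumulative frequencies: 6, 12, 19, 30, 41, 53, 63
n = 63; position = n/4 = 15.75.
This falls in the class 20 to under 30: L = 20, F = 12, f = 7, h = 10.
Lower quartile ≈ 20 + ((15.75 − 12) / 7) × 10 = 25.3571

25.36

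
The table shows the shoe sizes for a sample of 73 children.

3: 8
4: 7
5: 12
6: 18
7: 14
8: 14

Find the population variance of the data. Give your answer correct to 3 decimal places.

2.481

Values: 3, 4, 5, 6, 7, 8
n = 73, Σfx = 430, mean = 5.8904
Σfx² = 2714
Σf(x − x̄)² = Σfx² − (Σfx)²/n = 2714 − 430²/73 = 181.1233
Population variance = 181.1233 / 73 = 2.4811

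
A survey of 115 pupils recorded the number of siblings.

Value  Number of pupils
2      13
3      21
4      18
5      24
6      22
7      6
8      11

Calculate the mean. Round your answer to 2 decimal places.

4.72

Values: 2, 3, 4, 5, 6, 7, 8
Σfx = 13×2 + 21×3 + 18×4 + 24×5 + 22×6 + 6×7 + 11×8 = 543
n = Σf = 115
Mean = 543 / 115 = 4.7217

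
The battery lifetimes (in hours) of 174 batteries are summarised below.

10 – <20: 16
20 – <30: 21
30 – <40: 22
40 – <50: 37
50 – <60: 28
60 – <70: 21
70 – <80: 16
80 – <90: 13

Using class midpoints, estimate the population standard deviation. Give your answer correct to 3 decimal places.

Midpoints: 15, 25, 35, 45, 55, 65, 75, 85
n = 174, Σfm = 8410, mean = 48.3333
Σfm² = 475950
Σf(m − x̄)² = Σfm² − (Σfm)²/n = 475950 − 8410²/174 = 69466.6667
Population variance = 69466.6667 / 174 = 399.2337
Standard deviation = √399.2337 = 19.9808

19.981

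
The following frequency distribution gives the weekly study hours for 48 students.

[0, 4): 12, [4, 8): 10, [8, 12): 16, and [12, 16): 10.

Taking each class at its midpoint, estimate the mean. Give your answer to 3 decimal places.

Midpoints: 2, 6, 10, 14
Σfm = 12×2 + 10×6 + 16×10 + 10×14 = 384
n = Σf = 48
Mean = 384 / 48 = 8.0000

8.000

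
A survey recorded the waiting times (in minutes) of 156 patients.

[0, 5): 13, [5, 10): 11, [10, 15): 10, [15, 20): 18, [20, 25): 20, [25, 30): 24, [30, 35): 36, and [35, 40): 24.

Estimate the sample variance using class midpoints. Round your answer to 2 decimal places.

Midpoints: 2.5, 7.5, 12.5, 17.5, 22.5, 27.5, 32.5, 37.5
n = 156, Σfm = 3735, mean = 23.9423
Σfm² = 107825
Σf(m − x̄)² = Σfm² − (Σfm)²/n = 107825 − 3735²/156 = 18400.4808
Sample variance = 18400.4808 / 155 = 118.7128

118.71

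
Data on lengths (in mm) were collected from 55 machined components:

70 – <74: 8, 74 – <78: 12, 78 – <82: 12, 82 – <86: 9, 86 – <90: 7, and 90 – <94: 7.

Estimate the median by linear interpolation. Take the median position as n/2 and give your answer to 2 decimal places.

80.50

Cumulative frequencies: 8, 20, 32, 41, 48, 55
n = 55; position = n/2 = 27.5.
This falls in the class 78 – <82: L = 78, F = 20, f = 12, h = 4.
Median ≈ 78 + ((27.5 − 20) / 12) × 4 = 80.5000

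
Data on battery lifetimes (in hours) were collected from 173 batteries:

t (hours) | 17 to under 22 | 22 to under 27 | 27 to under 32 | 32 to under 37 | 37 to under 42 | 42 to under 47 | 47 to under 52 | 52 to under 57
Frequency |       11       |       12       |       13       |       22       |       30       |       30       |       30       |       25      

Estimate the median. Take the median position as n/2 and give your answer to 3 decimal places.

41.750

Cumulative frequencies: 11, 23, 36, 58, 88, 118, 148, 173
n = 173; position = n/2 = 86.5.
This falls in the class 37 to under 42: L = 37, F = 58, f = 30, h = 5.
Median ≈ 37 + ((86.5 − 58) / 30) × 5 = 41.7500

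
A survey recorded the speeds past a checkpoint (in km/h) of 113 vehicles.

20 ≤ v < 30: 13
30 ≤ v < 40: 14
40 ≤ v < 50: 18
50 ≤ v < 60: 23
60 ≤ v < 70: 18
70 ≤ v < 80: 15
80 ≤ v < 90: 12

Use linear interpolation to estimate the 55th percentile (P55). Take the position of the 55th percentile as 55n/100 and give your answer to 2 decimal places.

57.46

Cumulative frequencies: 13, 27, 45, 68, 86, 101, 113
n = 113; position = 55n/100 = 62.15.
This falls in the class 50 ≤ v < 60: L = 50, F = 45, f = 23, h = 10.
55th percentile ≈ 50 + ((62.15 − 45) / 23) × 10 = 57.4565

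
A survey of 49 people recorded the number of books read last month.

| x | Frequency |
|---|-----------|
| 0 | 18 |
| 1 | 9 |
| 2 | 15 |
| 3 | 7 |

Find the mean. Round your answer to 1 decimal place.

1.2

Values: 0, 1, 2, 3
Σfx = 18×0 + 9×1 + 15×2 + 7×3 = 60
n = Σf = 49
Mean = 60 / 49 = 1.2245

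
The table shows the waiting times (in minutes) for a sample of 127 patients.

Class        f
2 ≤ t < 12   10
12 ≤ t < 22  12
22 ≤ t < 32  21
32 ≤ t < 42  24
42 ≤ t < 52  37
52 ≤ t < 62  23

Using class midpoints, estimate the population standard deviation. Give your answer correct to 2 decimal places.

15.05

Midpoints: 7, 17, 27, 37, 47, 57
n = 127, Σfm = 4779, mean = 37.6299
Σfm² = 208583
Σf(m − x̄)² = Σfm² − (Σfm)²/n = 208583 − 4779²/127 = 28749.6063
Population variance = 28749.6063 / 127 = 226.3749
Standard deviation = √226.3749 = 15.0458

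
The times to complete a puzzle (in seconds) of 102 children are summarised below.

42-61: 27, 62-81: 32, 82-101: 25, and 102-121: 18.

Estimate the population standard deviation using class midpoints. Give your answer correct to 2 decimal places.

Midpoints: 51.5, 71.5, 91.5, 111.5
n = 102, Σfm = 7973, mean = 78.1667
Σfm² = 668289.5
Σf(m − x̄)² = Σfm² − (Σfm)²/n = 668289.5 − 7973²/102 = 45066.6667
Population variance = 45066.6667 / 102 = 441.8301
Standard deviation = √441.8301 = 21.0198

21.02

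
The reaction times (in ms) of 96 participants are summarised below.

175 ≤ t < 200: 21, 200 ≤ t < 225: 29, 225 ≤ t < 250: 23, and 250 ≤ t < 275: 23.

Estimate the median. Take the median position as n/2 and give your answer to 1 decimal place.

223.3

Cumulative frequencies: 21, 50, 73, 96
n = 96; position = n/2 = 48.
This falls in the class 200 ≤ t < 225: L = 200, F = 21, f = 29, h = 25.
Median ≈ 200 + ((48 − 21) / 29) × 25 = 223.2759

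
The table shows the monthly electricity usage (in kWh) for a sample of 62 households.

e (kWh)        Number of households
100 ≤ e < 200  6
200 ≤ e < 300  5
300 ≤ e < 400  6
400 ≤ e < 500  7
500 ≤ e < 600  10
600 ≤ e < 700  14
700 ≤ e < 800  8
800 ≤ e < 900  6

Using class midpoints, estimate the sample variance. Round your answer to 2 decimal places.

44325.75

Midpoints: 150, 250, 350, 450, 550, 650, 750, 850
n = 62, Σfm = 33100, mean = 533.8710
Σfm² = 20375000
Σf(m − x̄)² = Σfm² − (Σfm)²/n = 20375000 − 33100²/62 = 2703870.9677
Sample variance = 2703870.9677 / 61 = 44325.7536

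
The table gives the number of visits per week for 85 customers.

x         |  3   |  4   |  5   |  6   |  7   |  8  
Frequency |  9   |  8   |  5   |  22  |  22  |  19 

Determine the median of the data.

6

Cumulative frequencies: 9, 17, 22, 44, 66, 85
n = 85, so the median is the value in position (n+1)/2 = 43.
Position 43 falls at value 6.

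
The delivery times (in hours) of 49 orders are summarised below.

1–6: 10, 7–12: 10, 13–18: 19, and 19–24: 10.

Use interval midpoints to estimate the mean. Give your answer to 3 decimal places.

13.051

Midpoints: 3.5, 9.5, 15.5, 21.5
Σfm = 10×3.5 + 10×9.5 + 19×15.5 + 10×21.5 = 639.5
n = Σf = 49
Mean = 639.5 / 49 = 13.0510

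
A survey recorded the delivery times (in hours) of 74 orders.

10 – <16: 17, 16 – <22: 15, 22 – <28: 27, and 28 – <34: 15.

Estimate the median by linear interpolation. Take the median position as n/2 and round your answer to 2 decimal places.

23.11

Cumulative frequencies: 17, 32, 59, 74
n = 74; position = n/2 = 37.
This falls in the class 22 – <28: L = 22, F = 32, f = 27, h = 6.
Median ≈ 22 + ((37 − 32) / 27) × 6 = 23.1111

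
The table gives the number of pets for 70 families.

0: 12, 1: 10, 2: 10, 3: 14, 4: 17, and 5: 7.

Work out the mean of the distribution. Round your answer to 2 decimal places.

Values: 0, 1, 2, 3, 4, 5
Σfx = 12×0 + 10×1 + 10×2 + 14×3 + 17×4 + 7×5 = 175
n = Σf = 70
Mean = 175 / 70 = 2.5000

2.50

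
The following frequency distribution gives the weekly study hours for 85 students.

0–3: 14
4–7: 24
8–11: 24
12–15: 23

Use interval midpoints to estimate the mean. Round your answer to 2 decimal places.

Midpoints: 1.5, 5.5, 9.5, 13.5
Σfm = 14×1.5 + 24×5.5 + 24×9.5 + 23×13.5 = 691.5
n = Σf = 85
Mean = 691.5 / 85 = 8.1353

8.14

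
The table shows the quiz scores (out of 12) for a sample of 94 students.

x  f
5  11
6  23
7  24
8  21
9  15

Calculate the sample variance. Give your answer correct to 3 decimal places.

Values: 5, 6, 7, 8, 9
n = 94, Σfx = 664, mean = 7.0638
Σfx² = 4838
Σf(x − x̄)² = Σfx² − (Σfx)²/n = 4838 − 664²/94 = 147.6170
Sample variance = 147.6170 / 93 = 1.5873

1.587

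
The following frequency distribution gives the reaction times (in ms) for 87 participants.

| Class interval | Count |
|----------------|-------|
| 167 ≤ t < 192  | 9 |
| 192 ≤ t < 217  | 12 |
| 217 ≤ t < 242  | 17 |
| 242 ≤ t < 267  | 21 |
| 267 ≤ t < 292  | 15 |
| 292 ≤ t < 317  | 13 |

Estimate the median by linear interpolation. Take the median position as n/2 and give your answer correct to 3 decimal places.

248.548

Cumulative frequencies: 9, 21, 38, 59, 74, 87
n = 87; position = n/2 = 43.5.
This falls in the class 242 ≤ t < 267: L = 242, F = 38, f = 21, h = 25.
Median ≈ 242 + ((43.5 − 38) / 21) × 25 = 248.5476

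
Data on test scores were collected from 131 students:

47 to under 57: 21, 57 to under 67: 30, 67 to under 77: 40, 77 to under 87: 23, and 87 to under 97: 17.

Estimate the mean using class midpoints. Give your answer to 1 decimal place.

70.9

Midpoints: 52, 62, 72, 82, 92
Σfm = 21×52 + 30×62 + 40×72 + 23×82 + 17×92 = 9282
n = Σf = 131
Mean = 9282 / 131 = 70.8550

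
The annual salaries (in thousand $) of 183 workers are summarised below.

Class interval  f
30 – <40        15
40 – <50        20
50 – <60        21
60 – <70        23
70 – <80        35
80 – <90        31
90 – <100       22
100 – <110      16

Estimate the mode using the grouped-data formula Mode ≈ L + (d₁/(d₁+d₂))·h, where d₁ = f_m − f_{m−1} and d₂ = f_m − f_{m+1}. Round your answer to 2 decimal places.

77.50

Modal class: 70 – <80 (highest frequency 35).
d₁ = 35 − 23 = 12, d₂ = 35 − 31 = 4
Mode ≈ 70 + (12/(12+4)) × 10 = 70 + 7.5000 = 77.5000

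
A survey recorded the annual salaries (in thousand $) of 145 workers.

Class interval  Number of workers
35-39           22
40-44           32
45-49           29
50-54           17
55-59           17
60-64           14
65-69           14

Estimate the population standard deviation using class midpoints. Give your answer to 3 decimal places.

Midpoints: 37, 42, 47, 52, 57, 62, 67
n = 145, Σfm = 7180, mean = 49.5172
Σfm² = 368490
Σf(m − x̄)² = Σfm² − (Σfm)²/n = 368490 − 7180²/145 = 12956.2069
Population variance = 12956.2069 / 145 = 89.3532
Standard deviation = √89.3532 = 9.4527

9.453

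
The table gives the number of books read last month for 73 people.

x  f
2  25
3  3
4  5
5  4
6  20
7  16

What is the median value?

Cumulative frequencies: 25, 28, 33, 37, 57, 73
n = 73, so the median is the value in position (n+1)/2 = 37.
Position 37 falls at value 5.

5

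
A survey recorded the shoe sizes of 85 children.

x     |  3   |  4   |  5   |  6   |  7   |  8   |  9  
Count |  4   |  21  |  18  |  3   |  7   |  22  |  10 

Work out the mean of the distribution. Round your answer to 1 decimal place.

Values: 3, 4, 5, 6, 7, 8, 9
Σfx = 4×3 + 21×4 + 18×5 + 3×6 + 7×7 + 22×8 + 10×9 = 519
n = Σf = 85
Mean = 519 / 85 = 6.1059

6.1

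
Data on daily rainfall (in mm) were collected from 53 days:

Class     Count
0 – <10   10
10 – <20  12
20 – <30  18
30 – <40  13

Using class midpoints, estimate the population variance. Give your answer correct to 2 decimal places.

109.79

Midpoints: 5, 15, 25, 35
n = 53, Σfm = 1135, mean = 21.4151
Σfm² = 30125
Σf(m − x̄)² = Σfm² − (Σfm)²/n = 30125 − 1135²/53 = 5818.8679
Population variance = 5818.8679 / 53 = 109.7900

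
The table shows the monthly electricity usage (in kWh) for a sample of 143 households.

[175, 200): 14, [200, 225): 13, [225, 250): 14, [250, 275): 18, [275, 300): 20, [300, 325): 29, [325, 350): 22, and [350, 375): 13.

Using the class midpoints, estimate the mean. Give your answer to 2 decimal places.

Midpoints: 187.5, 212.5, 237.5, 262.5, 287.5, 312.5, 337.5, 362.5
Σfm = 14×187.5 + 13×212.5 + 14×237.5 + 18×262.5 + 20×287.5 + 29×312.5 + 22×337.5 + 13×362.5 = 40387.5
n = Σf = 143
Mean = 40387.5 / 143 = 282.4301

282.43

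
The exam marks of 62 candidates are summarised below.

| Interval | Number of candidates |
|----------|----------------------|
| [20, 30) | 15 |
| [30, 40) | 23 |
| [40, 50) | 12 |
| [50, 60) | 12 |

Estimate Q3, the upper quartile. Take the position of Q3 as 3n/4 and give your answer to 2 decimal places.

Cumulative frequencies: 15, 38, 50, 62
n = 62; position = 3n/4 = 46.5.
This falls in the class [40, 50): L = 40, F = 38, f = 12, h = 10.
Upper quartile ≈ 40 + ((46.5 − 38) / 12) × 10 = 47.0833

47.08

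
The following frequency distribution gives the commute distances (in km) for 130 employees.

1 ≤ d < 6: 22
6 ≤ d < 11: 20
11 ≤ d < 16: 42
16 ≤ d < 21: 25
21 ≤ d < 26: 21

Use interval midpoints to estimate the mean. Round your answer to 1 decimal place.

13.6

Midpoints: 3.5, 8.5, 13.5, 18.5, 23.5
Σfm = 22×3.5 + 20×8.5 + 42×13.5 + 25×18.5 + 21×23.5 = 1770
n = Σf = 130
Mean = 1770 / 130 = 13.6154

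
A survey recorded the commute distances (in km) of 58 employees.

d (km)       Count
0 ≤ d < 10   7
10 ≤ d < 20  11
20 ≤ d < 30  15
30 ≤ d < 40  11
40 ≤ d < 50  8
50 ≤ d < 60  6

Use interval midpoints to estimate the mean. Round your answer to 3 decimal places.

Midpoints: 5, 15, 25, 35, 45, 55
Σfm = 7×5 + 11×15 + 15×25 + 11×35 + 8×45 + 6×55 = 1650
n = Σf = 58
Mean = 1650 / 58 = 28.4483

28.448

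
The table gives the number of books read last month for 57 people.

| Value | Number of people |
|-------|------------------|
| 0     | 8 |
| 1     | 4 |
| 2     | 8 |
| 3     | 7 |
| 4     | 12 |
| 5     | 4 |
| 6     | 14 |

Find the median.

Cumulative frequencies: 8, 12, 20, 27, 39, 43, 57
n = 57, so the median is the value in position (n+1)/2 = 29.
Position 29 falls at value 4.

4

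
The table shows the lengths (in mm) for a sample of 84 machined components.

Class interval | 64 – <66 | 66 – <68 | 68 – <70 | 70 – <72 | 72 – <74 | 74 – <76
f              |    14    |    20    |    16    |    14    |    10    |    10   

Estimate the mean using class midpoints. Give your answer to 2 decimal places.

69.38

Midpoints: 65, 67, 69, 71, 73, 75
Σfm = 14×65 + 20×67 + 16×69 + 14×71 + 10×73 + 10×75 = 5828
n = Σf = 84
Mean = 5828 / 84 = 69.3810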